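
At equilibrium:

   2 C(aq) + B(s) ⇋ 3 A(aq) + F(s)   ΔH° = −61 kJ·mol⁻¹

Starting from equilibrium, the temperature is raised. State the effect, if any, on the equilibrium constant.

decreases

K depends on temperature via the van 't Hoff relation. The forward reaction is exothermic, so raising T decreases K.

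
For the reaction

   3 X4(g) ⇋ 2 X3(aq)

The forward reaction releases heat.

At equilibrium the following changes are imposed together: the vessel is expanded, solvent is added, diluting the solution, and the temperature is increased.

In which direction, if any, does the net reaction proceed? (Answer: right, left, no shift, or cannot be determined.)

Gas moles: reactants 3, products 0 (Δn_gas = -3). Expansion shifts the system toward the side with more moles of gas — to the left.
Dilution lowers every aqueous concentration by the same factor. Δn_aq = 2 − 0 = +2, so the system shifts toward the side with more dissolved moles — to the right.
The forward reaction is exothermic. Raising T favours the endothermic direction — shift to the left.
The individual effects push in opposite directions; without quantitative information the net direction cannot be determined.

cannot be determined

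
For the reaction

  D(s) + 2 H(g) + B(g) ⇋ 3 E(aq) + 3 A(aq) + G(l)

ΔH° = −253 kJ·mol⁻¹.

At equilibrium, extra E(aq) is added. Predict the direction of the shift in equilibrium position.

Adding E (aq), a product, drives the reaction to the left.

left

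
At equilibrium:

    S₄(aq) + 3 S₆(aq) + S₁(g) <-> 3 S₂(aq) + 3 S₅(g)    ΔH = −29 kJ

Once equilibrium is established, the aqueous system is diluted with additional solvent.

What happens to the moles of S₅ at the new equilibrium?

Dilution lowers every aqueous concentration by the same factor. Δn_aq = 3 − 4 = -1, so the system shifts toward the side with more dissolved moles — to the left.
The net shift is to the left. S₅ is a product, so its amount decreases.

decreases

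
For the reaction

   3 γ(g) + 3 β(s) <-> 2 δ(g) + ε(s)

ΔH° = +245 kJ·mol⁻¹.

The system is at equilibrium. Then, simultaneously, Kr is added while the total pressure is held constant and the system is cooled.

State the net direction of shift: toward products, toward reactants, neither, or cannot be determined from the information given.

left

Adding inert gas at constant total pressure expands the volume and lowers every reacting partial pressure. With Δn_gas = 2 − 3 = -1, Q moves away from K toward the side with fewer gas moles, so the system shifts toward the side with more gas moles — to the left.
The forward reaction is endothermic. Lowering T favours the exothermic direction — shift to the left.
All effects act in the same direction — net shift to the left.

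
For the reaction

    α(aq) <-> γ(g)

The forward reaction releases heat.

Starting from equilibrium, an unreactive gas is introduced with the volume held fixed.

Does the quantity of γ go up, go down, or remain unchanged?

unchanged

At constant volume, adding an inert gas leaves every reacting species' partial pressure unchanged, so Q is unchanged — no shift from this change.
No net shift occurs, so the amount of γ is unchanged.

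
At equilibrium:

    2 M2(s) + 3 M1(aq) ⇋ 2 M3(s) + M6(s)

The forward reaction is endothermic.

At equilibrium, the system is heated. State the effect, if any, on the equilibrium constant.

increases

K depends on temperature via the van 't Hoff relation. The forward reaction is endothermic, so raising T increases K.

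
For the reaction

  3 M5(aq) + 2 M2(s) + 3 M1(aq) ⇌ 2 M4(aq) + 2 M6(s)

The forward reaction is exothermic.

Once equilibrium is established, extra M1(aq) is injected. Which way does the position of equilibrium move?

Adding M1 (aq), a reactant, drives the reaction to the right.

right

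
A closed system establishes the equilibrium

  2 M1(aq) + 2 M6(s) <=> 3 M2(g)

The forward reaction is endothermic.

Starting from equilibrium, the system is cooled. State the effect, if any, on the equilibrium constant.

decreases

K depends on temperature via the van 't Hoff relation. The forward reaction is endothermic, so lowering T decreases K.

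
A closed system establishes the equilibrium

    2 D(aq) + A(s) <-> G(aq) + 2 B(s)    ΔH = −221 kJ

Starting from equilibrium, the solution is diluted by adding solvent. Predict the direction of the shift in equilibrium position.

Dilution lowers every aqueous concentration by the same factor. Δn_aq = 1 − 2 = -1, so the system shifts toward the side with more dissolved moles — to the left.

left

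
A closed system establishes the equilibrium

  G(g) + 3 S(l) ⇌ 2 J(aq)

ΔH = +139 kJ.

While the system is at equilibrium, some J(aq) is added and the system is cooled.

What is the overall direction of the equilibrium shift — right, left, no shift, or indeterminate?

left

Adding J (aq), a product, drives the reaction to the left.
The forward reaction is endothermic. Lowering T favours the exothermic direction — shift to the left.
All effects act in the same direction — net shift to the left.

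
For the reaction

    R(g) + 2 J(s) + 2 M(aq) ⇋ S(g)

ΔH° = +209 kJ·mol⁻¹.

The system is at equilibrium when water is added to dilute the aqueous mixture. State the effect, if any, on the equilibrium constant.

unchanged

The equilibrium constant depends only on temperature. This perturbation may move the position of equilibrium, but since T is unchanged, K itself is unchanged.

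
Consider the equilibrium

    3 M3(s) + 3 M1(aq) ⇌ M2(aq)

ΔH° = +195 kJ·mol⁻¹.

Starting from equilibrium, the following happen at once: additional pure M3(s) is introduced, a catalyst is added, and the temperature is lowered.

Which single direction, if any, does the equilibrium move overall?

left

M3 is a pure solid; its activity is 1 regardless of amount, so Q is unaffected — no shift from this change.
A catalyst speeds both forward and reverse rates equally; it changes neither Q nor K — no shift from this change.
The forward reaction is endothermic. Lowering T favours the exothermic direction — shift to the left.
Only the nonzero effect(s) matter; the net shift is to the left.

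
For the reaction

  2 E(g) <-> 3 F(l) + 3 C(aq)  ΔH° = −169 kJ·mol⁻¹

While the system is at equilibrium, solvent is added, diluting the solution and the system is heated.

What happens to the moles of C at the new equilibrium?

Dilution lowers every aqueous concentration by the same factor. Δn_aq = 3 − 0 = +3, so the system shifts toward the side with more dissolved moles — to the right.
The forward reaction is exothermic. Raising T favours the endothermic direction — shift to the left.
The two effects oppose each other, so the net shift — and hence the change in C — cannot be determined from the given information.

cannot be determined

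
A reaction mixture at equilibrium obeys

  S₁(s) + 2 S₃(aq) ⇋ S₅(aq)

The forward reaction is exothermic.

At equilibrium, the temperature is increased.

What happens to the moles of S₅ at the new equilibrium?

The forward reaction is exothermic. Raising T favours the endothermic direction — shift to the left.
The net shift is to the left. S₅ is a product, so its amount decreases.

decreases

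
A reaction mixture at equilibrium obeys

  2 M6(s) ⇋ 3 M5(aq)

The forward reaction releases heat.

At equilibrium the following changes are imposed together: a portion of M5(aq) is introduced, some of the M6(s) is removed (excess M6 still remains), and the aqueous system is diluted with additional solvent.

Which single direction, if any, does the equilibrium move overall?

cannot be determined

Adding M5 (aq), a product, drives the reaction to the left.
M6 is a pure solid; its activity is 1 regardless of amount, so Q is unaffected — no shift from this change.
Dilution lowers every aqueous concentration by the same factor. Δn_aq = 3 − 0 = +3, so the system shifts toward the side with more dissolved moles — to the right.
The individual effects push in opposite directions; without quantitative information the net direction cannot be determined.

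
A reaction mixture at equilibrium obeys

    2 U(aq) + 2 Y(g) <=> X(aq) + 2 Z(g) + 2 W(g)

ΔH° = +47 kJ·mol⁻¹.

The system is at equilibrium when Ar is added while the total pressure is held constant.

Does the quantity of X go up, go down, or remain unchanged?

Adding inert gas at constant total pressure expands the volume and lowers every reacting partial pressure. With Δn_gas = 4 − 2 = +2, Q moves away from K toward the side with fewer gas moles, so the system shifts toward the side with more gas moles — to the right.
The net shift is to the right. X is a product, so its amount increases.

increases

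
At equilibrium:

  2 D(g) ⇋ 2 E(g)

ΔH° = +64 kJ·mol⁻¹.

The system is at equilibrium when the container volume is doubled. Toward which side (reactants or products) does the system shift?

Gas moles: reactants 2, products 2. Δn_gas = 0, so a volume change leaves Q equal to K — no shift from this change.

no shift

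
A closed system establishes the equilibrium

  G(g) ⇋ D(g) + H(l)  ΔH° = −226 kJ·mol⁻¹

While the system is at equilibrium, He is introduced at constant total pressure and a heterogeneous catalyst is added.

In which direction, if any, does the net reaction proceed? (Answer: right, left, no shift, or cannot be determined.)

Adding inert gas at constant total pressure expands the volume, scaling every reacting partial pressure by the same factor. Δn_gas = 1 − 1 = 0, so Q is unchanged — no shift.
A catalyst speeds both forward and reverse rates equally; it changes neither Q nor K — no shift from this change.
None of the changes alters Q relative to K, so there is no net shift.

no shift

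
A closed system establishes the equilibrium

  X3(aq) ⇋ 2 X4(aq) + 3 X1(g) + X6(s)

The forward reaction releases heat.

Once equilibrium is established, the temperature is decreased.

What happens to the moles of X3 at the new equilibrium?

decreases

The forward reaction is exothermic. Lowering T favours the exothermic direction — shift to the right.
The net shift is to the right. X3 is a reactant, so its amount decreases.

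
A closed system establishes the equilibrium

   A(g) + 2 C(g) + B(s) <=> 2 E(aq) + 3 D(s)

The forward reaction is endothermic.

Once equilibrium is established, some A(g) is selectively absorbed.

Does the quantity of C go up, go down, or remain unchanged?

increases

Removing A (g), a reactant, drives the reaction to the left.
The net shift is to the left. C is a reactant, so its amount increases.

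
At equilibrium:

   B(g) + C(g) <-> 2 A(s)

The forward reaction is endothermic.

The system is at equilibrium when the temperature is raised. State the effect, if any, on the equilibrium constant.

increases

K depends on temperature via the van 't Hoff relation. The forward reaction is endothermic, so raising T increases K.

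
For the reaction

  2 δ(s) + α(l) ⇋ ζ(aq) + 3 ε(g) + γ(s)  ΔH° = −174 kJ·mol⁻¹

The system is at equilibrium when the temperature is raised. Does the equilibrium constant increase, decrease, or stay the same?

decreases

K depends on temperature via the van 't Hoff relation. The forward reaction is exothermic, so raising T decreases K.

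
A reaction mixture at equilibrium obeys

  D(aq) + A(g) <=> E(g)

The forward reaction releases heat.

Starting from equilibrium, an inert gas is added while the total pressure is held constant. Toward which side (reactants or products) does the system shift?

Adding inert gas at constant total pressure expands the volume, scaling every reacting partial pressure by the same factor. Δn_gas = 1 − 1 = 0, so Q is unchanged — no shift.

no shift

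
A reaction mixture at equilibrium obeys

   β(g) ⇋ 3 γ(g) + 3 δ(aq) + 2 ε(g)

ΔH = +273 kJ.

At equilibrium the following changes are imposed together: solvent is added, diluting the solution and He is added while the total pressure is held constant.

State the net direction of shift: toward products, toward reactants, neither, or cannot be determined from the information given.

Dilution lowers every aqueous concentration by the same factor. Δn_aq = 3 − 0 = +3, so the system shifts toward the side with more dissolved moles — to the right.
Adding inert gas at constant total pressure expands the volume and lowers every reacting partial pressure. With Δn_gas = 5 − 1 = +4, Q moves away from K toward the side with fewer gas moles, so the system shifts toward the side with more gas moles — to the right.
All effects act in the same direction — net shift to the right.

right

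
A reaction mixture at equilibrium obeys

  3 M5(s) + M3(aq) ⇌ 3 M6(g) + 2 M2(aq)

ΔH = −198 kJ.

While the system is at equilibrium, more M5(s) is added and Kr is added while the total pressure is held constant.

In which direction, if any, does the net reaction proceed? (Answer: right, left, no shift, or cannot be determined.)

right

M5 is a pure solid; its activity is 1 regardless of amount, so Q is unaffected — no shift from this change.
Adding inert gas at constant total pressure expands the volume and lowers every reacting partial pressure. With Δn_gas = 3 − 0 = +3, Q moves away from K toward the side with fewer gas moles, so the system shifts toward the side with more gas moles — to the right.
Only the nonzero effect(s) matter; the net shift is to the right.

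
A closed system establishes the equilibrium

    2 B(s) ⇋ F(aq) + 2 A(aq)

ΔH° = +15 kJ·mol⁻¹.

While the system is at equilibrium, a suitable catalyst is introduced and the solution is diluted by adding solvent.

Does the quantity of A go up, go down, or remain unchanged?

A catalyst speeds both forward and reverse rates equally; it changes neither Q nor K — no shift from this change.
Dilution lowers every aqueous concentration by the same factor. Δn_aq = 3 − 0 = +3, so the system shifts toward the side with more dissolved moles — to the right.
The net shift is to the right. A is a product, so its amount increases.

increases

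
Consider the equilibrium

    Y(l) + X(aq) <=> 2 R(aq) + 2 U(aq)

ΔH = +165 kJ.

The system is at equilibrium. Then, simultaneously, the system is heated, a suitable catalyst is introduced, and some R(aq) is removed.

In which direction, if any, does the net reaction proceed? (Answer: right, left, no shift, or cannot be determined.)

right

The forward reaction is endothermic. Raising T favours the endothermic direction — shift to the right.
A catalyst speeds both forward and reverse rates equally; it changes neither Q nor K — no shift from this change.
Removing R (aq), a product, drives the reaction to the right.
Only the nonzero effect(s) matter; the net shift is to the right.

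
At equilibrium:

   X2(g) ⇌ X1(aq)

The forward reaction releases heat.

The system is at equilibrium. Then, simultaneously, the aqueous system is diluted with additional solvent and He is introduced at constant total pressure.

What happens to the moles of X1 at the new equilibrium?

Dilution lowers every aqueous concentration by the same factor. Δn_aq = 1 − 0 = +1, so the system shifts toward the side with more dissolved moles — to the right.
Adding inert gas at constant total pressure expands the volume and lowers every reacting partial pressure. With Δn_gas = 0 − 1 = -1, Q moves away from K toward the side with fewer gas moles, so the system shifts toward the side with more gas moles — to the left.
The two effects oppose each other, so the net shift — and hence the change in X1 — cannot be determined from the given information.

cannot be determined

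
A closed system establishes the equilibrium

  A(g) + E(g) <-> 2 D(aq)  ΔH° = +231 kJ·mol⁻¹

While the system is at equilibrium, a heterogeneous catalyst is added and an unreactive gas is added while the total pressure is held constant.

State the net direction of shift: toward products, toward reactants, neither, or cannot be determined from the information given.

left

A catalyst speeds both forward and reverse rates equally; it changes neither Q nor K — no shift from this change.
Adding inert gas at constant total pressure expands the volume and lowers every reacting partial pressure. With Δn_gas = 0 − 2 = -2, Q moves away from K toward the side with fewer gas moles, so the system shifts toward the side with more gas moles — to the left.
Only the nonzero effect(s) matter; the net shift is to the left.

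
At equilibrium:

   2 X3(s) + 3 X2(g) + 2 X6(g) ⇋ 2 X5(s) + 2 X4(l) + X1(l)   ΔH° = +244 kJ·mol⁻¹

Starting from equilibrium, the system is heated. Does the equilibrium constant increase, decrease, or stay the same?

increases

K depends on temperature via the van 't Hoff relation. The forward reaction is endothermic, so raising T increases K.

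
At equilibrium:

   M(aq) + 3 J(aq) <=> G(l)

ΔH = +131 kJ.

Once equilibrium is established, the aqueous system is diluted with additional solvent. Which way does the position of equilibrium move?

Dilution lowers every aqueous concentration by the same factor. Δn_aq = 0 − 4 = -4, so the system shifts toward the side with more dissolved moles — to the left.

left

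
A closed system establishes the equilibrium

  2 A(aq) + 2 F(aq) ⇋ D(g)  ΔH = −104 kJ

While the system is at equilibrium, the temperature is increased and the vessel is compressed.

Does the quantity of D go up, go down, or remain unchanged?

decreases

The forward reaction is exothermic. Raising T favours the endothermic direction — shift to the left.
Gas moles: reactants 0, products 1 (Δn_gas = +1). Compression shifts the system toward the side with fewer moles of gas — to the left.
The net shift is to the left. D is a product, so its amount decreases.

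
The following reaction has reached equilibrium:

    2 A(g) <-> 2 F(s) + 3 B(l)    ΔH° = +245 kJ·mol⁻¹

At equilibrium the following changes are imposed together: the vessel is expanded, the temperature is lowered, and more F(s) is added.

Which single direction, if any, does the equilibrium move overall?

Gas moles: reactants 2, products 0 (Δn_gas = -2). Expansion shifts the system toward the side with more moles of gas — to the left.
The forward reaction is endothermic. Lowering T favours the exothermic direction — shift to the left.
F is a pure solid; its activity is 1 regardless of amount, so Q is unaffected — no shift from this change.
Only the nonzero effect(s) matter; the net shift is to the left.

left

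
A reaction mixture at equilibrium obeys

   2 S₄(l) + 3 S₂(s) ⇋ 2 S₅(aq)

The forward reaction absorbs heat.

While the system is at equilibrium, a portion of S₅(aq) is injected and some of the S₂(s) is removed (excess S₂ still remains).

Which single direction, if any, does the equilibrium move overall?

Adding S₅ (aq), a product, drives the reaction to the left.
S₂ is a pure solid; its activity is 1 regardless of amount, so Q is unaffected — no shift from this change.
Only the nonzero effect(s) matter; the net shift is to the left.

left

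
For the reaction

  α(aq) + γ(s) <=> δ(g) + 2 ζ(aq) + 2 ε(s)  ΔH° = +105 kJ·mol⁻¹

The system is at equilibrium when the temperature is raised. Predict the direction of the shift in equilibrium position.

right

The forward reaction is endothermic. Raising T favours the endothermic direction — shift to the right.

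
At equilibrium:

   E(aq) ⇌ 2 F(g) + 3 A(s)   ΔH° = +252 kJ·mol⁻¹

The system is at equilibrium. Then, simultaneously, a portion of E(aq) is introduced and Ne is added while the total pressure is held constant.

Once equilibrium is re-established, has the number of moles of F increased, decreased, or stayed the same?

increases

Adding E (aq), a reactant, drives the reaction to the right.
Adding inert gas at constant total pressure expands the volume and lowers every reacting partial pressure. With Δn_gas = 2 − 0 = +2, Q moves away from K toward the side with fewer gas moles, so the system shifts toward the side with more gas moles — to the right.
The net shift is to the right. F is a product, so its amount increases.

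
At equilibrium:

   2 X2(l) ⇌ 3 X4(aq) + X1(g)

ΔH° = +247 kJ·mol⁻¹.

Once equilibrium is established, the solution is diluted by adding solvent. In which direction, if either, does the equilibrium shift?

Dilution lowers every aqueous concentration by the same factor. Δn_aq = 3 − 0 = +3, so the system shifts toward the side with more dissolved moles — to the right.

right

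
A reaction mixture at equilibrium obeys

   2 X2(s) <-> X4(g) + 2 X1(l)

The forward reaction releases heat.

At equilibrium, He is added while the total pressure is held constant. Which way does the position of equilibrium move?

right

Adding inert gas at constant total pressure expands the volume and lowers every reacting partial pressure. With Δn_gas = 1 − 0 = +1, Q moves away from K toward the side with fewer gas moles, so the system shifts toward the side with more gas moles — to the right.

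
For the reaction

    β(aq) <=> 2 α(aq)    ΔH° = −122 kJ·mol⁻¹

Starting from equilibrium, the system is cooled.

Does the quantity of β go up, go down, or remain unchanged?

The forward reaction is exothermic. Lowering T favours the exothermic direction — shift to the right.
The net shift is to the right. β is a reactant, so its amount decreases.

decreases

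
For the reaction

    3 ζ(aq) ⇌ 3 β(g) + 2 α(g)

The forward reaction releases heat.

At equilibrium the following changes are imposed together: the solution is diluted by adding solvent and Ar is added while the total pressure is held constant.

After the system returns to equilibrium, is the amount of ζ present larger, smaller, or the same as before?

cannot be determined

Dilution lowers every aqueous concentration by the same factor. Δn_aq = 0 − 3 = -3, so the system shifts toward the side with more dissolved moles — to the left.
Adding inert gas at constant total pressure expands the volume and lowers every reacting partial pressure. With Δn_gas = 5 − 0 = +5, Q moves away from K toward the side with fewer gas moles, so the system shifts toward the side with more gas moles — to the right.
The two effects oppose each other, so the net shift — and hence the change in ζ — cannot be determined from the given information.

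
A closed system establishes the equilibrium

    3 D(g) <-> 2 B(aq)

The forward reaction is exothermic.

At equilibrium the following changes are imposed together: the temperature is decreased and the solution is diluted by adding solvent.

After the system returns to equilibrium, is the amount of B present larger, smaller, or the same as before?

increases

The forward reaction is exothermic. Lowering T favours the exothermic direction — shift to the right.
Dilution lowers every aqueous concentration by the same factor. Δn_aq = 2 − 0 = +2, so the system shifts toward the side with more dissolved moles — to the right.
The net shift is to the right. B is a product, so its amount increases.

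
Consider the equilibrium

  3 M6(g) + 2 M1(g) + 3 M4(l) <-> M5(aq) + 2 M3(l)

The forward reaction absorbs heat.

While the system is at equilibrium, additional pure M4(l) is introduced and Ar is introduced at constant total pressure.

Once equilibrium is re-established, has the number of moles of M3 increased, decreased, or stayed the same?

M4 is a pure liquid; its activity is 1 regardless of amount, so Q is unaffected — no shift from this change.
Adding inert gas at constant total pressure expands the volume and lowers every reacting partial pressure. With Δn_gas = 0 − 5 = -5, Q moves away from K toward the side with fewer gas moles, so the system shifts toward the side with more gas moles — to the left.
The net shift is to the left. M3 is a product, so its amount decreases.

decreases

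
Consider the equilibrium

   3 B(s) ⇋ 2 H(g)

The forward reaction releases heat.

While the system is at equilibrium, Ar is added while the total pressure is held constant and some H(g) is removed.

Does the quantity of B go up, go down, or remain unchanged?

decreases

Adding inert gas at constant total pressure expands the volume and lowers every reacting partial pressure. With Δn_gas = 2 − 0 = +2, Q moves away from K toward the side with fewer gas moles, so the system shifts toward the side with more gas moles — to the right.
Removing H (g), a product, drives the reaction to the right.
The net shift is to the right. B is a reactant, so its amount decreases.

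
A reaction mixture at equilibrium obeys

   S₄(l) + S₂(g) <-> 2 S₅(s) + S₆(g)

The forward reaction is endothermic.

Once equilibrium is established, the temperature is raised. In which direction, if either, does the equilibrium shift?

The forward reaction is endothermic. Raising T favours the endothermic direction — shift to the right.

right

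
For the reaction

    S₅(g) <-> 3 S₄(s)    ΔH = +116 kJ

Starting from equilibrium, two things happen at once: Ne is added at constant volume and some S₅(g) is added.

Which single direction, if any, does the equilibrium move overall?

At constant volume, adding an inert gas leaves every reacting species' partial pressure unchanged, so Q is unchanged — no shift from this change.
Adding S₅ (g), a reactant, drives the reaction to the right.
Only the nonzero effect(s) matter; the net shift is to the right.

right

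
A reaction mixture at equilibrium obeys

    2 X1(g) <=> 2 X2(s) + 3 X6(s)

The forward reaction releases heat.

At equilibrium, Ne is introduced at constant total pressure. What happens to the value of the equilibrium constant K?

unchanged

The equilibrium constant depends only on temperature. This perturbation may move the position of equilibrium, but since T is unchanged, K itself is unchanged.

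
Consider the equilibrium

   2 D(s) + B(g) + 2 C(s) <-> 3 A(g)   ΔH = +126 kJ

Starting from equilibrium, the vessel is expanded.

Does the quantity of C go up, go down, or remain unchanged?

decreases

Gas moles: reactants 1, products 3 (Δn_gas = +2). Expansion shifts the system toward the side with more moles of gas — to the right.
The net shift is to the right. C is a reactant, so its amount decreases.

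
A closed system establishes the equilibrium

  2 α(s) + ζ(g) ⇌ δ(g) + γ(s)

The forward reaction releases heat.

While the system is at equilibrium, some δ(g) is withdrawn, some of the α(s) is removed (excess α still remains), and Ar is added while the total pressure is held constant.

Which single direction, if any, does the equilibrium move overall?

Removing δ (g), a product, drives the reaction to the right.
α is a pure solid; its activity is 1 regardless of amount, so Q is unaffected — no shift from this change.
Adding inert gas at constant total pressure expands the volume, scaling every reacting partial pressure by the same factor. Δn_gas = 1 − 1 = 0, so Q is unchanged — no shift.
Only the nonzero effect(s) matter; the net shift is to the right.

right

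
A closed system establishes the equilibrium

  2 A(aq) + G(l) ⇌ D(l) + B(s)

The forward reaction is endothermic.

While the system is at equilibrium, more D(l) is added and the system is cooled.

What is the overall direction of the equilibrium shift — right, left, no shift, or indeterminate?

left

D is a pure liquid; its activity is 1 regardless of amount, so Q is unaffected — no shift from this change.
The forward reaction is endothermic. Lowering T favours the exothermic direction — shift to the left.
Only the nonzero effect(s) matter; the net shift is to the left.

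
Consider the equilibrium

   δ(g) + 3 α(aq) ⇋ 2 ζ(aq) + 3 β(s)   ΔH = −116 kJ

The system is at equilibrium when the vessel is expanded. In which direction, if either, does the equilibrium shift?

Gas moles: reactants 1, products 0 (Δn_gas = -1). Expansion shifts the system toward the side with more moles of gas — to the left.

left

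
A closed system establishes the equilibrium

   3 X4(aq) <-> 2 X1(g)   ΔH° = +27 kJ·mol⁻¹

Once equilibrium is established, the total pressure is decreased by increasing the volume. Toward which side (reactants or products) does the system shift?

Gas moles: reactants 0, products 2 (Δn_gas = +2). Expansion shifts the system toward the side with more moles of gas — to the right.

right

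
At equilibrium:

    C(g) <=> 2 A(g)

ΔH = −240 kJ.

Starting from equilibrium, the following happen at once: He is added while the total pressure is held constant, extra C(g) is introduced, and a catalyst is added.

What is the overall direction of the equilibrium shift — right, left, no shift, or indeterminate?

Adding inert gas at constant total pressure expands the volume and lowers every reacting partial pressure. With Δn_gas = 2 − 1 = +1, Q moves away from K toward the side with fewer gas moles, so the system shifts toward the side with more gas moles — to the right.
Adding C (g), a reactant, drives the reaction to the right.
A catalyst speeds both forward and reverse rates equally; it changes neither Q nor K — no shift from this change.
Only the nonzero effect(s) matter; the net shift is to the right.

right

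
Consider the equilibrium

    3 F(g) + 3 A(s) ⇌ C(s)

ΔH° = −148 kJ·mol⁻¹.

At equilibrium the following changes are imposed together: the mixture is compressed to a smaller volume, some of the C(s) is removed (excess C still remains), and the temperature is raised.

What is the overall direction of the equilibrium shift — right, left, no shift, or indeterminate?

cannot be determined

Gas moles: reactants 3, products 0 (Δn_gas = -3). Compression shifts the system toward the side with fewer moles of gas — to the right.
C is a pure solid; its activity is 1 regardless of amount, so Q is unaffected — no shift from this change.
The forward reaction is exothermic. Raising T favours the endothermic direction — shift to the left.
The individual effects push in opposite directions; without quantitative information the net direction cannot be determined.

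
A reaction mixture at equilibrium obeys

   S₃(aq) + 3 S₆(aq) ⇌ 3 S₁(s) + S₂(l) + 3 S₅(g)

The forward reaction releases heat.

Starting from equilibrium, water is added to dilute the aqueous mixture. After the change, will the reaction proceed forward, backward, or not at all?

left

Dilution lowers every aqueous concentration by the same factor. Δn_aq = 0 − 4 = -4, so the system shifts toward the side with more dissolved moles — to the left.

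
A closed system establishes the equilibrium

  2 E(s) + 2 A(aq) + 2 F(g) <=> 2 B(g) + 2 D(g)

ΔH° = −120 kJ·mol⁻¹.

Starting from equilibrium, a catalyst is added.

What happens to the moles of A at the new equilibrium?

unchanged

A catalyst speeds both forward and reverse rates equally; it changes neither Q nor K — no shift from this change.
No net shift occurs, so the amount of A is unchanged.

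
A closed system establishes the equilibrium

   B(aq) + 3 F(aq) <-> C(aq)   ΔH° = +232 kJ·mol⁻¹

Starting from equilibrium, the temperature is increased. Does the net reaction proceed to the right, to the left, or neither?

The forward reaction is endothermic. Raising T favours the endothermic direction — shift to the right.

right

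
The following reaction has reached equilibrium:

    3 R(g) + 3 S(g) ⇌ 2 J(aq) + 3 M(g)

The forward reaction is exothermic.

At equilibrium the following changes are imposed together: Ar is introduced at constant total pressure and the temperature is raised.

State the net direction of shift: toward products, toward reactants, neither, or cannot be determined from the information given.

left

Adding inert gas at constant total pressure expands the volume and lowers every reacting partial pressure. With Δn_gas = 3 − 6 = -3, Q moves away from K toward the side with fewer gas moles, so the system shifts toward the side with more gas moles — to the left.
The forward reaction is exothermic. Raising T favours the endothermic direction — shift to the left.
All effects act in the same direction — net shift to the left.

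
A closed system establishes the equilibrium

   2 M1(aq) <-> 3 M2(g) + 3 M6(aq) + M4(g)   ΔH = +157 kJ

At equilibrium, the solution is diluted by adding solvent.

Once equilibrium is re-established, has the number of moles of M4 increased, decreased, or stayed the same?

Dilution lowers every aqueous concentration by the same factor. Δn_aq = 3 − 2 = +1, so the system shifts toward the side with more dissolved moles — to the right.
The net shift is to the right. M4 is a product, so its amount increases.

increases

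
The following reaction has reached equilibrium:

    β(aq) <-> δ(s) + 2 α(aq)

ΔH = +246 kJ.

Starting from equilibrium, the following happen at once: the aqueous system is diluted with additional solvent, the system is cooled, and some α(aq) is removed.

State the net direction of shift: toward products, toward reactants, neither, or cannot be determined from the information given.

cannot be determined

Dilution lowers every aqueous concentration by the same factor. Δn_aq = 2 − 1 = +1, so the system shifts toward the side with more dissolved moles — to the right.
The forward reaction is endothermic. Lowering T favours the exothermic direction — shift to the left.
Removing α (aq), a product, drives the reaction to the right.
The individual effects push in opposite directions; without quantitative information the net direction cannot be determined.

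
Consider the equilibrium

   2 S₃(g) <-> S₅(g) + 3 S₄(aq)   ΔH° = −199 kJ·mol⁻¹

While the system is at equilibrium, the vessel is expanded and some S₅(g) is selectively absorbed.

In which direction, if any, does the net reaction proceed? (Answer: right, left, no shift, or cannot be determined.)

cannot be determined

Gas moles: reactants 2, products 1 (Δn_gas = -1). Expansion shifts the system toward the side with more moles of gas — to the left.
Removing S₅ (g), a product, drives the reaction to the right.
The individual effects push in opposite directions; without quantitative information the net direction cannot be determined.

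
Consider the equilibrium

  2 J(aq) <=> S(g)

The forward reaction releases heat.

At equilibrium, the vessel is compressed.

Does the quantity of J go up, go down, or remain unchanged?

Gas moles: reactants 0, products 1 (Δn_gas = +1). Compression shifts the system toward the side with fewer moles of gas — to the left.
The net shift is to the left. J is a reactant, so its amount increases.

increases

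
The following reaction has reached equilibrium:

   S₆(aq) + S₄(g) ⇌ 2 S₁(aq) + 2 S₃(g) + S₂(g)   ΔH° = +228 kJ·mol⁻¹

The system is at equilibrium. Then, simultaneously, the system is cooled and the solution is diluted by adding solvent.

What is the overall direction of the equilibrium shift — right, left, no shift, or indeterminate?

cannot be determined

The forward reaction is endothermic. Lowering T favours the exothermic direction — shift to the left.
Dilution lowers every aqueous concentration by the same factor. Δn_aq = 2 − 1 = +1, so the system shifts toward the side with more dissolved moles — to the right.
The individual effects push in opposite directions; without quantitative information the net direction cannot be determined.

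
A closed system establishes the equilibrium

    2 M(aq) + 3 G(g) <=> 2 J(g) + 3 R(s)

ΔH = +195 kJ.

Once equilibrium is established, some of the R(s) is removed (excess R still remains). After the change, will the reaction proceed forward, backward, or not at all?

R is a pure solid; its activity is 1 regardless of amount, so Q is unaffected — no shift from this change.

no shift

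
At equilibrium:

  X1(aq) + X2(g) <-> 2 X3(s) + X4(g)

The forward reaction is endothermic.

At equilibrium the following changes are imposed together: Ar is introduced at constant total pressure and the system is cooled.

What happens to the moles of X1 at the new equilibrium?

Adding inert gas at constant total pressure expands the volume, scaling every reacting partial pressure by the same factor. Δn_gas = 1 − 1 = 0, so Q is unchanged — no shift.
The forward reaction is endothermic. Lowering T favours the exothermic direction — shift to the left.
The net shift is to the left. X1 is a reactant, so its amount increases.

increases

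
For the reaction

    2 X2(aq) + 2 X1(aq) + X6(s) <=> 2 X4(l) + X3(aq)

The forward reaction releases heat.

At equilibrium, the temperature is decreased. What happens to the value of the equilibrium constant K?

K depends on temperature via the van 't Hoff relation. The forward reaction is exothermic, so lowering T increases K.

increases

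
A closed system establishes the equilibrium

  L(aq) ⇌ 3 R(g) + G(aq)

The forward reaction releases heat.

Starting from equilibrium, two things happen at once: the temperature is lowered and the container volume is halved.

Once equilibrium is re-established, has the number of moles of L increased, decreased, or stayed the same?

The forward reaction is exothermic. Lowering T favours the exothermic direction — shift to the right.
Gas moles: reactants 0, products 3 (Δn_gas = +3). Compression shifts the system toward the side with fewer moles of gas — to the left.
The two effects oppose each other, so the net shift — and hence the change in L — cannot be determined from the given information.

cannot be determined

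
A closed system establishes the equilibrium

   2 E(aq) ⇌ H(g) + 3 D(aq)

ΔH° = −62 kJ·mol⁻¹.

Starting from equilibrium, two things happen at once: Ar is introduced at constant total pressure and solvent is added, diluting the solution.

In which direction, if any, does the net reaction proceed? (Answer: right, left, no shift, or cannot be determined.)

right

Adding inert gas at constant total pressure expands the volume and lowers every reacting partial pressure. With Δn_gas = 1 − 0 = +1, Q moves away from K toward the side with fewer gas moles, so the system shifts toward the side with more gas moles — to the right.
Dilution lowers every aqueous concentration by the same factor. Δn_aq = 3 − 2 = +1, so the system shifts toward the side with more dissolved moles — to the right.
All effects act in the same direction — net shift to the right.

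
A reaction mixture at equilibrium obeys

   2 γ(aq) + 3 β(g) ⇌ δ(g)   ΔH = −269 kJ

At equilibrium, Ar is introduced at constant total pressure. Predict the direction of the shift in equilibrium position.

left

Adding inert gas at constant total pressure expands the volume and lowers every reacting partial pressure. With Δn_gas = 1 − 3 = -2, Q moves away from K toward the side with fewer gas moles, so the system shifts toward the side with more gas moles — to the left.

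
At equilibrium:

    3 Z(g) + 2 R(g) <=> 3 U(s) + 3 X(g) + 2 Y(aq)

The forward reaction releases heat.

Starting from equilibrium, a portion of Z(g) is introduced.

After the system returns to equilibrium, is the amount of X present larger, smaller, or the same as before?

Adding Z (g), a reactant, drives the reaction to the right.
The net shift is to the right. X is a product, so its amount increases.

increases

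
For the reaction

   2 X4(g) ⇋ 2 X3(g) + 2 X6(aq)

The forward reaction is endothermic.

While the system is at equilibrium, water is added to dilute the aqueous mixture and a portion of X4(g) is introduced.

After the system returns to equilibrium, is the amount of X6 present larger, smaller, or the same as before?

increases

Dilution lowers every aqueous concentration by the same factor. Δn_aq = 2 − 0 = +2, so the system shifts toward the side with more dissolved moles — to the right.
Adding X4 (g), a reactant, drives the reaction to the right.
The net shift is to the right. X6 is a product, so its amount increases.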